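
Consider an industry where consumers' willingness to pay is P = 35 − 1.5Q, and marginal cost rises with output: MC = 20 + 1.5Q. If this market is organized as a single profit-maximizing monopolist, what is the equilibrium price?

P = 30

Monopoly sets MR = MC: 35 − 3Q = 20 + 1.5Q ⇒ Q = 10/3, P = 35 − 1.5·10/3 = 30.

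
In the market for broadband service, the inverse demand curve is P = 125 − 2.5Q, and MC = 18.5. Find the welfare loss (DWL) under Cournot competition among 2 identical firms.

DWL = 252.05

Under competition P = MC = 18.5, so Q = (125 − 18.5)/2.5 = 42.6.
With 2 symmetric Cournot firms, each firm's FOC gives 125 − 7.5q = 18.5, so q = 14.2, Q = 2·14.2 = 28.4, and P = 54.
DWL is the triangle between Q = 28.4 and Q = 42.6: ½·(42.6 − 28.4)·(54 − 18.5) = 252.05.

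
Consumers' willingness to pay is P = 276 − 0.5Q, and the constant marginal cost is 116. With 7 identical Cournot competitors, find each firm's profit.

In a 7-firm Cournot equilibrium, symmetry and the first-order condition give q = (276 − 116)/(4) = 40. So Q = 280 and P = 136.
Each firm's profit = (136 − 116)·40 = 800.

π_i = 800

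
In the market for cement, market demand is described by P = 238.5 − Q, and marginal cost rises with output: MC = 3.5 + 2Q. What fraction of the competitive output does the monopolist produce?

Q_m/Q_c = 0.75

A monopolist chooses Q where MR = MC. MR = 238.5 − 2Q; setting this equal to 3.5 + 2Q gives Q = 58.75 and P = 179.75.
Under competition P = MC: 238.5 − Q = 3.5 + 2Q ⇒ Q = 235/3, P = 961/6.
Ratio Q_m/Q_c = 58.75/(235/3) = 0.75.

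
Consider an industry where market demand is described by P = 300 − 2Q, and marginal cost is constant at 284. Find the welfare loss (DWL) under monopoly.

DWL = 16

Under competition P = MC = 284, so Q = (300 − 284)/2 = 8.
Monopoly sets MR = MC: 300 − 4Q = 284 ⇒ Q = 4, P = 300 − 2·4 = 292.
DWL is the triangle between Q = 4 and Q = 8: ½·(8 − 4)·(292 − 284) = 16.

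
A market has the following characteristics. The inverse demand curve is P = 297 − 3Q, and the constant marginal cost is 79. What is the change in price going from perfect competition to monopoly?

Price rises by 109

Perfect competition: P = MC = 79, so 297 − 3Q = 79 and Q = 218/3.
A monopolist chooses Q where MR = MC. MR = 297 − 6Q; setting this equal to 79 gives Q = 109/3 and P = 188.
Change in price: 188 − 79 = 109.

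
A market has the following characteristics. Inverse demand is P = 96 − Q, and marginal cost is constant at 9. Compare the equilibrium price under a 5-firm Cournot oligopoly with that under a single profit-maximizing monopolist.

Cournot: P = 23.5; Monopoly: P = 52.5

Cournot with 5 identical firms: the symmetric best-response condition is 96 − 6q = 9. Each firm produces q = 14.5, total output Q = 72.5, price P = 23.5.
Monopoly sets MR = MC: 96 − 2Q = 9 ⇒ Q = 43.5, P = 96 − 43.5 = 52.5.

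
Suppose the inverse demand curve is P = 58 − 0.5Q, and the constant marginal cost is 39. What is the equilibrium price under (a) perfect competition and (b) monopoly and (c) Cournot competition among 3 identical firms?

Perfect competition: P = MC = 39, so 58 − 0.5Q = 39 and Q = 38.
The monopolist equates marginal revenue to marginal cost: 58 − Q = 39, so Q = 19. From demand, P = 48.5.
In a 3-firm Cournot equilibrium, symmetry and the first-order condition give q = (58 − 39)/(2) = 9.5. So Q = 28.5 and P = 43.75.

Competition: P = 39; Monopoly: P = 48.5; Cournot: P = 43.75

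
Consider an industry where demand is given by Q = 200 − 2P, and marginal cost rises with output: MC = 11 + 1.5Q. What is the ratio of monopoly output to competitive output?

Inverting demand: P = 100 − 0.5Q.
Monopoly sets MR = MC: 100 − Q = 11 + 1.5Q ⇒ Q = 35.6, P = 100 − 0.5·35.6 = 82.2.
Competitive equilibrium sets price equal to marginal cost: 100 − 0.5Q = 11 + 1.5Q, so Q = 44.5 and P = 77.75.
Ratio Q_m/Q_c = 35.6/44.5 = 0.8.

Q_m/Q_c = 0.8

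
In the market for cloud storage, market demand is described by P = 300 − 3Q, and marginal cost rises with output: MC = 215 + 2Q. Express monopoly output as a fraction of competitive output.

Q_m/Q_c = 0.625

Monopoly sets MR = MC: 300 − 6Q = 215 + 2Q ⇒ Q = 10.625, P = 300 − 3·10.625 = 268.125.
Competitive equilibrium sets price equal to marginal cost: 300 − 3Q = 215 + 2Q, so Q = 17 and P = 249.
Ratio Q_m/Q_c = 10.625/17 = 0.625.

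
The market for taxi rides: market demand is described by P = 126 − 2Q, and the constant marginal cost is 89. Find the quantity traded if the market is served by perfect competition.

Q = 18.5

Under competition P = MC = 89, so Q = (126 − 89)/2 = 18.5.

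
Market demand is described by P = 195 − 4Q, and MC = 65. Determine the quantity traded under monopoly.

Q = 16.25

A monopolist chooses Q where MR = MC. MR = 195 − 8Q; setting this equal to 65 gives Q = 16.25 and P = 130.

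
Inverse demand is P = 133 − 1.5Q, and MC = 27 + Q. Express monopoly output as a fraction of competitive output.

Q_m/Q_c = 0.625

Monopoly sets MR = MC: 133 − 3Q = 27 + Q ⇒ Q = 26.5, P = 133 − 1.5·26.5 = 93.25.
Under competition P = MC: 133 − 1.5Q = 27 + Q ⇒ Q = 42.4, P = 69.4.
Ratio Q_m/Q_c = 26.5/42.4 = 0.625.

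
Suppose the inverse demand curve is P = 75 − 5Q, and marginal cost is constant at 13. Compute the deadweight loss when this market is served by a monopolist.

Perfect competition: P = MC = 13, so 75 − 5Q = 13 and Q = 12.4.
The monopolist equates marginal revenue to marginal cost: 75 − 10Q = 13, so Q = 6.2. From demand, P = 44.
DWL is the triangle between Q = 6.2 and Q = 12.4: ½·(12.4 − 6.2)·(44 − 13) = 96.1.

DWL = 96.1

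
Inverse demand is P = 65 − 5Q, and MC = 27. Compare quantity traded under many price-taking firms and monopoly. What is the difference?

Competitive firms price at marginal cost: P = 27, giving Q = 7.6.
The monopolist equates marginal revenue to marginal cost: 65 − 10Q = 27, so Q = 3.8. From demand, P = 46.
Change in quantity traded: 3.8 − 7.6 = −3.8.

Quantity traded falls by 3.8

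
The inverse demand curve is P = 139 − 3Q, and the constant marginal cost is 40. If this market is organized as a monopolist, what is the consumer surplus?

CS = 408.375

A monopolist chooses Q where MR = MC. MR = 139 − 6Q; setting this equal to 40 gives Q = 16.5 and P = 89.5.
CS = ½·(139 − 89.5)·16.5 = 408.375.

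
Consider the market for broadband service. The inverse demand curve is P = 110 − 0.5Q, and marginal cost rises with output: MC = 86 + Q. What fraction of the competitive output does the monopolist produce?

Monopoly sets MR = MC: 110 − Q = 86 + Q ⇒ Q = 12, P = 110 − 0.5·12 = 104.
Competitive equilibrium sets price equal to marginal cost: 110 − 0.5Q = 86 + Q, so Q = 16 and P = 102.
Ratio Q_m/Q_c = 12/16 = 0.75.

Q_m/Q_c = 0.75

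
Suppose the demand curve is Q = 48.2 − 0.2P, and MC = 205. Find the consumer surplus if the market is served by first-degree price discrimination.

CS = 0

Inverting demand: P = 241 − 5Q.
With perfect price discrimination, output is the efficient level Q = 7.2 (where demand meets MC), but every buyer pays their willingness to pay: CS = 0 and PS = total surplus.
CS = 0.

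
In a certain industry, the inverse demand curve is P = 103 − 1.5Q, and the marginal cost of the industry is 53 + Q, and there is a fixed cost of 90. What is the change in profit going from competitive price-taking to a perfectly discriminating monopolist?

π rises by 300

Under competition P = MC: 103 − 1.5Q = 53 + Q ⇒ Q = 20, P = 73.
Profit = 73·20 − (53·20 + ½·1·20²) − 90 = 110.
With perfect price discrimination, output is the efficient level Q = 20 (where demand meets MC), but every buyer pays their willingness to pay: CS = 0 and PS = total surplus.
PS equals the full surplus area, 500. Profit = 500 − 90 = 410.
Change in profit: 410 − 110 = 300.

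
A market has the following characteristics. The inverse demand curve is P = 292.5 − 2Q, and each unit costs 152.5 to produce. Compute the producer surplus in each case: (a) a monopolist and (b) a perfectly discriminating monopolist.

A monopolist chooses Q where MR = MC. MR = 292.5 − 4Q; setting this equal to 152.5 gives Q = 35 and P = 222.5.
PS = (222.5 − 152.5)·35 = 2450.
Under first-degree price discrimination the firm charges each unit its demand price and produces up to where P = MC, i.e. Q = 70. Consumer surplus is zero; producer surplus equals total surplus.
PS = ½·(292.5 − 152.5)·70 = 4900.

Monopoly: PS = 2450; Perfect PD: PS = 4900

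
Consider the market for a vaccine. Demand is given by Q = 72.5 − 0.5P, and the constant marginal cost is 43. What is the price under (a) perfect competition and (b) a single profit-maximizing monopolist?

Competition: P = 43; Monopoly: P = 94

Inverting demand: P = 145 − 2Q.
Under competition P = MC = 43, so Q = (145 − 43)/2 = 51.
A monopolist chooses Q where MR = MC. MR = 145 − 4Q; setting this equal to 43 gives Q = 25.5 and P = 94.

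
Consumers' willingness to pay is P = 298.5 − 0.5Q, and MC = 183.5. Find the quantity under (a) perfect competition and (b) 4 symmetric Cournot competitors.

Competition: Q = 230; Cournot: Q = 184

Perfect competition: P = MC = 183.5, so 298.5 − 0.5Q = 183.5 and Q = 230.
With 4 symmetric Cournot firms, each firm's FOC gives 298.5 − 2.5q = 183.5, so q = 46, Q = 4·46 = 184, and P = 206.5.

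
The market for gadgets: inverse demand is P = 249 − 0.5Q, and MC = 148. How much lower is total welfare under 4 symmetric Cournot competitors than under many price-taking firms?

Competitive firms price at marginal cost: P = 148, giving Q = 202.
CS = ½·(249 − 148)·202 = 10201; PS = (148 − 148)·202 = 0; TS = 10201.
With 4 symmetric Cournot firms, each firm's FOC gives 249 − 2.5q = 148, so q = 40.4, Q = 4·40.4 = 161.6, and P = 168.2.
CS = ½·(249 − 168.2)·161.6 = 6528.64; PS = (168.2 − 148)·161.6 = 3264.32; TS = 9792.96.
Change in total welfare: 9792.96 − 10201 = −408.04.

TS falls by 408.04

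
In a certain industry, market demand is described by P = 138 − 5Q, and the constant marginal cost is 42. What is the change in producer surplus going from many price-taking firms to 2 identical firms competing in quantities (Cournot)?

Perfect competition: P = MC = 42, so 138 − 5Q = 42 and Q = 19.2.
PS = (42 − 42)·19.2 = 0.
Cournot with 2 identical firms: the symmetric best-response condition is 138 − 15q = 42. Each firm produces q = 6.4, total output Q = 12.8, price P = 74.
PS = (74 − 42)·12.8 = 409.6.
Change in producer surplus: 409.6 − 0 = 409.6.

Producer surplus rises by 409.6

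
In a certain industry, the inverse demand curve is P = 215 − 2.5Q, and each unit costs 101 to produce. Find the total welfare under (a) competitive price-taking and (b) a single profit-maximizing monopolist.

Competition: TS = 2599.2; Monopoly: TS = 1949.4

Competitive firms price at marginal cost: P = 101, giving Q = 45.6.
CS = ½·(215 − 101)·45.6 = 2599.2; PS = (101 − 101)·45.6 = 0; TS = 2599.2.
The monopolist equates marginal revenue to marginal cost: 215 − 5Q = 101, so Q = 22.8. From demand, P = 158.
CS = ½·(215 − 158)·22.8 = 649.8; PS = (158 − 101)·22.8 = 1299.6; TS = 1949.4.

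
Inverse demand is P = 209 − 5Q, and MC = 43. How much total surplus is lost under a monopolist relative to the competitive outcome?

Under competition P = MC = 43, so Q = (209 − 43)/5 = 33.2.
Monopoly sets MR = MC: 209 − 10Q = 43 ⇒ Q = 16.6, P = 209 − 5·16.6 = 126.
DWL is the triangle between Q = 16.6 and Q = 33.2: ½·(33.2 − 16.6)·(126 − 43) = 688.9.

DWL = 688.9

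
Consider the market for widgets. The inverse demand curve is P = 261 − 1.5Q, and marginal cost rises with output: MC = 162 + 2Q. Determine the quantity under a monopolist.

A monopolist chooses Q where MR = MC. MR = 261 − 3Q; setting this equal to 162 + 2Q gives Q = 19.8 and P = 231.3.

Q = 19.8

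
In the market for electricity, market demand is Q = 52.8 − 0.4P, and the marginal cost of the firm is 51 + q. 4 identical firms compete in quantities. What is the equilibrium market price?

Inverting demand: P = 132 − 2.5Q.
Cournot with 4 identical firms: the symmetric best-response condition is 132 − 12.5q = 51 + q. Each firm produces q = 6, total output Q = 24, price P = 72.

P = 72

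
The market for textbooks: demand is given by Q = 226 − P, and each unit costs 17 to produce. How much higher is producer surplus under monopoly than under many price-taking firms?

Producer surplus rises by 10920.25

Inverting demand: P = 226 − Q.
Perfect competition: P = MC = 17, so 226 − Q = 17 and Q = 209.
PS = (17 − 17)·209 = 0.
Monopoly sets MR = MC: 226 − 2Q = 17 ⇒ Q = 104.5, P = 226 − 104.5 = 121.5.
PS = (121.5 − 17)·104.5 = 10920.25.
Change in producer surplus: 10920.25 − 0 = 10920.25.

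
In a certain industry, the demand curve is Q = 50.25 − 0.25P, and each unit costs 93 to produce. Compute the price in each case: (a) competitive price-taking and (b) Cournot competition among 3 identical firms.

Competition: P = 93; Cournot: P = 120

Inverting demand: P = 201 − 4Q.
Under competition P = MC = 93, so Q = (201 − 93)/4 = 27.
Cournot with 3 identical firms: the symmetric best-response condition is 201 − 16q = 93. Each firm produces q = 6.75, total output Q = 20.25, price P = 120.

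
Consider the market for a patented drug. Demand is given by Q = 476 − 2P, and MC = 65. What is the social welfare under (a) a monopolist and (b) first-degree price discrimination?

Inverting demand: P = 238 − 0.5Q.
The monopolist equates marginal revenue to marginal cost: 238 − Q = 65, so Q = 173. From demand, P = 151.5.
CS = ½·(238 − 151.5)·173 = 7482.25; PS = (151.5 − 65)·173 = 14964.5; TS = 22446.75.
A perfectly discriminating monopolist sells every unit with P(Q) ≥ MC(Q), so output equals the competitive quantity Q = 346. Each buyer pays their reservation price, so CS = 0 and the firm captures all surplus.
TS = 29929 (equal to competitive TS).

Monopoly: TS = 22446.75; Perfect PD: TS = 29929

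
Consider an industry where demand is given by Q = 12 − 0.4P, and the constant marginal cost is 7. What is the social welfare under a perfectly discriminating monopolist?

TS = 105.8

Inverting demand: P = 30 − 2.5Q.
A perfectly discriminating monopolist sells every unit with P(Q) ≥ MC(Q), so output equals the competitive quantity Q = 9.2. Each buyer pays their reservation price, so CS = 0 and the firm captures all surplus.
TS = 105.8 (equal to competitive TS).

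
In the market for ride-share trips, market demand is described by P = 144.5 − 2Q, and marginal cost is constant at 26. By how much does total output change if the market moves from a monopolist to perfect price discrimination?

Total output rises by 29.625

A monopolist chooses Q where MR = MC. MR = 144.5 − 4Q; setting this equal to 26 gives Q = 29.625 and P = 85.25.
Under first-degree price discrimination the firm charges each unit its demand price and produces up to where P = MC, i.e. Q = 59.25. Consumer surplus is zero; producer surplus equals total surplus.
Change in total output: 59.25 − 29.625 = 29.625.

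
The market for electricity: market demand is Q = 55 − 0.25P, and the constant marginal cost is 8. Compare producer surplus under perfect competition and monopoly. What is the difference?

Producer surplus rises by 2809

Inverting demand: P = 220 − 4Q.
Under competition P = MC = 8, so Q = (220 − 8)/4 = 53.
PS = (8 − 8)·53 = 0.
Monopoly sets MR = MC: 220 − 8Q = 8 ⇒ Q = 26.5, P = 220 − 4·26.5 = 114.
PS = (114 − 8)·26.5 = 2809.
Change in producer surplus: 2809 − 0 = 2809.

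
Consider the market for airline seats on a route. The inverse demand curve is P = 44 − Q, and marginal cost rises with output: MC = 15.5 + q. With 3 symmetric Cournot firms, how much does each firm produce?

q_i = 5.7

In a 3-firm Cournot equilibrium, symmetry and the first-order condition give q = (44 − 15.5)/(5) = 5.7. So Q = 17.1 and P = 26.9.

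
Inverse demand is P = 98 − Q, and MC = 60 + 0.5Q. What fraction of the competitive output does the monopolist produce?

Q_m/Q_c = 0.6

The monopolist equates marginal revenue to marginal cost: 98 − 2Q = 60 + 0.5Q, so Q = 15.2. From demand, P = 82.8.
Competitive equilibrium sets price equal to marginal cost: 98 − Q = 60 + 0.5Q, so Q = 76/3 and P = 218/3.
Ratio Q_m/Q_c = 15.2/(76/3) = 0.6.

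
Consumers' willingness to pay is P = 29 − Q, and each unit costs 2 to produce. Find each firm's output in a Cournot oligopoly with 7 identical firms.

Cournot with 7 identical firms: the symmetric best-response condition is 29 − 8q = 2. Each firm produces q = 3.375, total output Q = 23.625, price P = 5.375.

q_i = 3.375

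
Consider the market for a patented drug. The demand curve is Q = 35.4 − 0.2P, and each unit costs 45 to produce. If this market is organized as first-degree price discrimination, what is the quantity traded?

Q = 26.4

Inverting demand: P = 177 − 5Q.
Under first-degree price discrimination the firm charges each unit its demand price and produces up to where P = MC, i.e. Q = 26.4. Consumer surplus is zero; producer surplus equals total surplus.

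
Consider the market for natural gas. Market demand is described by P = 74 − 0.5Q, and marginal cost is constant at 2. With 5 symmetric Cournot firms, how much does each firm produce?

q_i = 24

With 5 symmetric Cournot firms, each firm's FOC gives 74 − 3q = 2, so q = 24, Q = 5·24 = 120, and P = 14.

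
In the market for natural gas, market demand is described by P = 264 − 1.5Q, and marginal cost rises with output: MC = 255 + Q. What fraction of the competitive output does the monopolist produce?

Monopoly sets MR = MC: 264 − 3Q = 255 + Q ⇒ Q = 2.25, P = 264 − 1.5·2.25 = 260.625.
Under competition P = MC: 264 − 1.5Q = 255 + Q ⇒ Q = 3.6, P = 258.6.
Ratio Q_m/Q_c = 2.25/3.6 = 0.625.

Q_m/Q_c = 0.625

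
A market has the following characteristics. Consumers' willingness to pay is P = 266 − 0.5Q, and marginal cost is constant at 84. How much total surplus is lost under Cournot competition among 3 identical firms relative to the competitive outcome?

Competitive firms price at marginal cost: P = 84, giving Q = 364.
With 3 symmetric Cournot firms, each firm's FOC gives 266 − 2q = 84, so q = 91, Q = 3·91 = 273, and P = 129.5.
DWL is the triangle between Q = 273 and Q = 364: ½·(364 − 273)·(129.5 − 84) = 2070.25.

DWL = 2070.25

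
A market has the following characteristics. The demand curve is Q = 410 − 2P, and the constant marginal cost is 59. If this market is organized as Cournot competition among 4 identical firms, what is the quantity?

Q = 233.6

Inverting demand: P = 205 − 0.5Q.
Cournot with 4 identical firms: the symmetric best-response condition is 205 − 2.5q = 59. Each firm produces q = 58.4, total output Q = 233.6, price P = 88.2.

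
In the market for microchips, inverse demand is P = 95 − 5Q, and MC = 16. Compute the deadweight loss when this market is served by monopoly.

DWL = 156.025

Under competition P = MC = 16, so Q = (95 − 16)/5 = 15.8.
The monopolist equates marginal revenue to marginal cost: 95 − 10Q = 16, so Q = 7.9. From demand, P = 55.5.
DWL is the triangle between Q = 7.9 and Q = 15.8: ½·(15.8 − 7.9)·(55.5 − 16) = 156.025.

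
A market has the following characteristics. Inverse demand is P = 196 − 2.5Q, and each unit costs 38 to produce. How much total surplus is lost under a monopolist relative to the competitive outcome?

Perfect competition: P = MC = 38, so 196 − 2.5Q = 38 and Q = 63.2.
The monopolist equates marginal revenue to marginal cost: 196 − 5Q = 38, so Q = 31.6. From demand, P = 117.
DWL is the triangle between Q = 31.6 and Q = 63.2: ½·(63.2 − 31.6)·(117 − 38) = 1248.2.

DWL = 1248.2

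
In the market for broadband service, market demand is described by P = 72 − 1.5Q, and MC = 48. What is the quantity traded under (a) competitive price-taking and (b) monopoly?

Under competition P = MC = 48, so Q = (72 − 48)/1.5 = 16.
A monopolist chooses Q where MR = MC. MR = 72 − 3Q; setting this equal to 48 gives Q = 8 and P = 60.

Competition: Q = 16; Monopoly: Q = 8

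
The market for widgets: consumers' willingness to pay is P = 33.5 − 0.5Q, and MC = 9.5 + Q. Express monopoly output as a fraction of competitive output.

A monopolist chooses Q where MR = MC. MR = 33.5 − Q; setting this equal to 9.5 + Q gives Q = 12 and P = 27.5.
Competitive equilibrium sets price equal to marginal cost: 33.5 − 0.5Q = 9.5 + Q, so Q = 16 and P = 25.5.
Ratio Q_m/Q_c = 12/16 = 0.75.

Q_m/Q_c = 0.75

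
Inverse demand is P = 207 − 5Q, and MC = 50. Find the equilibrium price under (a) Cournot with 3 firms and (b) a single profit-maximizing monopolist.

Cournot: P = 89.25; Monopoly: P = 128.5

Cournot with 3 identical firms: the symmetric best-response condition is 207 − 20q = 50. Each firm produces q = 7.85, total output Q = 23.55, price P = 89.25.
A monopolist chooses Q where MR = MC. MR = 207 − 10Q; setting this equal to 50 gives Q = 15.7 and P = 128.5.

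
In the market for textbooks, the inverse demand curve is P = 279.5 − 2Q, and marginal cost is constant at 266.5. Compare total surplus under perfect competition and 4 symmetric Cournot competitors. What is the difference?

Perfect competition: P = MC = 266.5, so 279.5 − 2Q = 266.5 and Q = 6.5.
CS = ½·(279.5 − 266.5)·6.5 = 42.25; PS = (266.5 − 266.5)·6.5 = 0; TS = 42.25.
With 4 symmetric Cournot firms, each firm's FOC gives 279.5 − 10q = 266.5, so q = 1.3, Q = 4·1.3 = 5.2, and P = 269.1.
CS = ½·(279.5 − 269.1)·5.2 = 27.04; PS = (269.1 − 266.5)·5.2 = 13.52; TS = 40.56.
Change in total surplus: 40.56 − 42.25 = −1.69.

Total surplus falls by 1.69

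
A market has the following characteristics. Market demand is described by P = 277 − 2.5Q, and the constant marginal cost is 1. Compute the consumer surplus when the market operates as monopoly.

CS = 3808.8

The monopolist equates marginal revenue to marginal cost: 277 − 5Q = 1, so Q = 55.2. From demand, P = 139.
CS = ½·(277 − 139)·55.2 = 3808.8.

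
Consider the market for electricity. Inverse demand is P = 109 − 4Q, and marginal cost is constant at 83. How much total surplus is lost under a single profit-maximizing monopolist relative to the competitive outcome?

Under competition P = MC = 83, so Q = (109 − 83)/4 = 6.5.
The monopolist equates marginal revenue to marginal cost: 109 − 8Q = 83, so Q = 3.25. From demand, P = 96.
DWL is the triangle between Q = 3.25 and Q = 6.5: ½·(6.5 − 3.25)·(96 − 83) = 21.125.

DWL = 21.125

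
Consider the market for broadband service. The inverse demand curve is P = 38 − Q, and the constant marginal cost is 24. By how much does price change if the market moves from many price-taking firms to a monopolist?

Price rises by 7

Competitive firms price at marginal cost: P = 24, giving Q = 14.
The monopolist equates marginal revenue to marginal cost: 38 − 2Q = 24, so Q = 7. From demand, P = 31.
Change in price: 31 − 24 = 7.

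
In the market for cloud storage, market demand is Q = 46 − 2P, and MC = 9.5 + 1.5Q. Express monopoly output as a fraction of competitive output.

Inverting demand: P = 23 − 0.5Q.
The monopolist equates marginal revenue to marginal cost: 23 − Q = 9.5 + 1.5Q, so Q = 5.4. From demand, P = 20.3.
Under competition P = MC: 23 − 0.5Q = 9.5 + 1.5Q ⇒ Q = 6.75, P = 19.625.
Ratio Q_m/Q_c = 5.4/6.75 = 0.8.

Q_m/Q_c = 0.8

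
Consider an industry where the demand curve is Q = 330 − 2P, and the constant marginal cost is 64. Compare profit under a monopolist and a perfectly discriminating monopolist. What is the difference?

π rises by 5100.5

Inverting demand: P = 165 − 0.5Q.
Monopoly sets MR = MC: 165 − Q = 64 ⇒ Q = 101, P = 165 − 0.5·101 = 114.5.
Profit = (114.5 − 64)·101 = 5100.5.
A perfectly discriminating monopolist sells every unit with P(Q) ≥ MC(Q), so output equals the competitive quantity Q = 202. Each buyer pays their reservation price, so CS = 0 and the firm captures all surplus.
PS equals the full surplus area, 10201. Profit = 10201 = 10201.
Change in profit: 10201 − 5100.5 = 5100.5.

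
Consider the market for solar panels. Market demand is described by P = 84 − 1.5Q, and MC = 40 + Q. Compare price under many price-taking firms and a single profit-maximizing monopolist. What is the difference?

Price rises by 9.9

Competitive equilibrium sets price equal to marginal cost: 84 − 1.5Q = 40 + Q, so Q = 17.6 and P = 57.6.
Monopoly sets MR = MC: 84 − 3Q = 40 + Q ⇒ Q = 11, P = 84 − 1.5·11 = 67.5.
Change in price: 67.5 − 57.6 = 9.9.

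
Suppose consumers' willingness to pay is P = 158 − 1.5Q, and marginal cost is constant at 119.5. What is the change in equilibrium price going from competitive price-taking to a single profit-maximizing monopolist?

P rises by 19.25

Under competition P = MC = 119.5, so Q = (158 − 119.5)/1.5 = 77/3.
Monopoly sets MR = MC: 158 − 3Q = 119.5 ⇒ Q = 77/6, P = 158 − 1.5·77/6 = 138.75.
Change in equilibrium price: 138.75 − 119.5 = 19.25.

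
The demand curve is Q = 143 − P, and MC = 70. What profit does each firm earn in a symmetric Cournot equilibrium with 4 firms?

π_i = 213.16

Inverting demand: P = 143 − Q.
In a 4-firm Cournot equilibrium, symmetry and the first-order condition give q = (143 − 70)/(5) = 14.6. So Q = 58.4 and P = 84.6.
Each firm's profit = (84.6 − 70)·14.6 = 213.16.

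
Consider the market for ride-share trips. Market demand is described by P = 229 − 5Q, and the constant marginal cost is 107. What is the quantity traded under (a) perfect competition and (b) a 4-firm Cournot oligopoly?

Competitive firms price at marginal cost: P = 107, giving Q = 24.4.
In a 4-firm Cournot equilibrium, symmetry and the first-order condition give q = (229 − 107)/(25) = 4.88. So Q = 19.52 and P = 131.4.

Competition: Q = 24.4; Cournot: Q = 19.52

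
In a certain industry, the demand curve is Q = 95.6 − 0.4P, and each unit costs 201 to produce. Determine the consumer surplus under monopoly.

CS = 72.2

Inverting demand: P = 239 − 2.5Q.
The monopolist equates marginal revenue to marginal cost: 239 − 5Q = 201, so Q = 7.6. From demand, P = 220.
CS = ½·(239 − 220)·7.6 = 72.2.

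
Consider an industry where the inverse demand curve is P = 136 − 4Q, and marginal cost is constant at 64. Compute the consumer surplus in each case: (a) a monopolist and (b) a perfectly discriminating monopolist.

Monopoly: CS = 162; Perfect PD: CS = 0

A monopolist chooses Q where MR = MC. MR = 136 − 8Q; setting this equal to 64 gives Q = 9 and P = 100.
CS = ½·(136 − 100)·9 = 162.
Under first-degree price discrimination the firm charges each unit its demand price and produces up to where P = MC, i.e. Q = 18. Consumer surplus is zero; producer surplus equals total surplus.
CS = 0.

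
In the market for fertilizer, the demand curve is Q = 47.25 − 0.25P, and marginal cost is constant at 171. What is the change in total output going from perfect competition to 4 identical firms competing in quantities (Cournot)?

Inverting demand: P = 189 − 4Q.
Perfect competition: P = MC = 171, so 189 − 4Q = 171 and Q = 4.5.
In a 4-firm Cournot equilibrium, symmetry and the first-order condition give q = (189 − 171)/(20) = 0.9. So Q = 3.6 and P = 174.6.
Change in total output: 3.6 − 4.5 = −0.9.

Q falls by 0.9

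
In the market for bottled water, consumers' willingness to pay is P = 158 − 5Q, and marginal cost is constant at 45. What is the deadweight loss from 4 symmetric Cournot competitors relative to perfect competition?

DWL = 51.076

Competitive firms price at marginal cost: P = 45, giving Q = 22.6.
Cournot with 4 identical firms: the symmetric best-response condition is 158 − 25q = 45. Each firm produces q = 4.52, total output Q = 18.08, price P = 67.6.
DWL is the triangle between Q = 18.08 and Q = 22.6: ½·(22.6 − 18.08)·(67.6 − 45) = 51.076.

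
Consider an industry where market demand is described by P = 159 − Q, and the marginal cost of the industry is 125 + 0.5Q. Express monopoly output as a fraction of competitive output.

Q_m/Q_c = 0.6

The monopolist equates marginal revenue to marginal cost: 159 − 2Q = 125 + 0.5Q, so Q = 13.6. From demand, P = 145.4.
Under competition P = MC: 159 − Q = 125 + 0.5Q ⇒ Q = 68/3, P = 409/3.
Ratio Q_m/Q_c = 13.6/(68/3) = 0.6.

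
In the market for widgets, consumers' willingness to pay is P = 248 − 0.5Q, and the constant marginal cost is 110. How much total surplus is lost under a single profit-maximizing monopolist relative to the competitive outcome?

DWL = 4761

Perfect competition: P = MC = 110, so 248 − 0.5Q = 110 and Q = 276.
The monopolist equates marginal revenue to marginal cost: 248 − Q = 110, so Q = 138. From demand, P = 179.
DWL is the triangle between Q = 138 and Q = 276: ½·(276 − 138)·(179 − 110) = 4761.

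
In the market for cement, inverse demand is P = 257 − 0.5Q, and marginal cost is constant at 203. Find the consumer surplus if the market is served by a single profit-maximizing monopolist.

CS = 729

A monopolist chooses Q where MR = MC. MR = 257 − Q; setting this equal to 203 gives Q = 54 and P = 230.
CS = ½·(257 − 230)·54 = 729.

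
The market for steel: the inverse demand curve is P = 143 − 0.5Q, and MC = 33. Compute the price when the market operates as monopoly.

A monopolist chooses Q where MR = MC. MR = 143 − Q; setting this equal to 33 gives Q = 110 and P = 88.

P = 88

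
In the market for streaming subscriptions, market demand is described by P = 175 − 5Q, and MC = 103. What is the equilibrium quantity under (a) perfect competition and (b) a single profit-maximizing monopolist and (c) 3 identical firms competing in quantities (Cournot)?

Competition: Q = 14.4; Monopoly: Q = 7.2; Cournot: Q = 10.8

Under competition P = MC = 103, so Q = (175 − 103)/5 = 14.4.
A monopolist chooses Q where MR = MC. MR = 175 − 10Q; setting this equal to 103 gives Q = 7.2 and P = 139.
Cournot with 3 identical firms: the symmetric best-response condition is 175 − 20q = 103. Each firm produces q = 3.6, total output Q = 10.8, price P = 121.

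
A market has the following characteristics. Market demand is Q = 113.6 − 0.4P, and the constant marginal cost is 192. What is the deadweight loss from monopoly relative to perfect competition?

Inverting demand: P = 284 − 2.5Q.
Under competition P = MC = 192, so Q = (284 − 192)/2.5 = 36.8.
The monopolist equates marginal revenue to marginal cost: 284 − 5Q = 192, so Q = 18.4. From demand, P = 238.
DWL is the triangle between Q = 18.4 and Q = 36.8: ½·(36.8 − 18.4)·(238 − 192) = 423.2.

DWL = 423.2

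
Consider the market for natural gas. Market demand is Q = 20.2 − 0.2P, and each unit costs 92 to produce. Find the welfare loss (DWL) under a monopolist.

DWL = 2.025

Inverting demand: P = 101 − 5Q.
Perfect competition: P = MC = 92, so 101 − 5Q = 92 and Q = 1.8.
A monopolist chooses Q where MR = MC. MR = 101 − 10Q; setting this equal to 92 gives Q = 0.9 and P = 96.5.
DWL is the triangle between Q = 0.9 and Q = 1.8: ½·(1.8 − 0.9)·(96.5 − 92) = 2.025.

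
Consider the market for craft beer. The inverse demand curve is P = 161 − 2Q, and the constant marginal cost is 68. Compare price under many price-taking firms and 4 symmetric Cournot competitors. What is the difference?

Competitive firms price at marginal cost: P = 68, giving Q = 46.5.
Cournot with 4 identical firms: the symmetric best-response condition is 161 − 10q = 68. Each firm produces q = 9.3, total output Q = 37.2, price P = 86.6.
Change in price: 86.6 − 68 = 18.6.

P rises by 18.6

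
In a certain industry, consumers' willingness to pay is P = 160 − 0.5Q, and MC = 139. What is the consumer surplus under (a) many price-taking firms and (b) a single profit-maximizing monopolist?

Competitive firms price at marginal cost: P = 139, giving Q = 42.
CS = ½·(160 − 139)·42 = 441.
A monopolist chooses Q where MR = MC. MR = 160 − Q; setting this equal to 139 gives Q = 21 and P = 149.5.
CS = ½·(160 − 149.5)·21 = 110.25.

Competition: CS = 441; Monopoly: CS = 110.25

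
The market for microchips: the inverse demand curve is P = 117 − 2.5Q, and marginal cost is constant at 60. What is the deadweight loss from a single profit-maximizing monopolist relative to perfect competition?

Under competition P = MC = 60, so Q = (117 − 60)/2.5 = 22.8.
The monopolist equates marginal revenue to marginal cost: 117 − 5Q = 60, so Q = 11.4. From demand, P = 88.5.
DWL is the triangle between Q = 11.4 and Q = 22.8: ½·(22.8 − 11.4)·(88.5 − 60) = 162.45.

DWL = 162.45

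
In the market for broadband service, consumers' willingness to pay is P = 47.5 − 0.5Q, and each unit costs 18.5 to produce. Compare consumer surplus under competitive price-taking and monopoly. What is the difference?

Under competition P = MC = 18.5, so Q = (47.5 − 18.5)/0.5 = 58.
CS = ½·(47.5 − 18.5)·58 = 841.
Monopoly sets MR = MC: 47.5 − Q = 18.5 ⇒ Q = 29, P = 47.5 − 0.5·29 = 33.
CS = ½·(47.5 − 33)·29 = 210.25.
Change in consumer surplus: 210.25 − 841 = −630.75.

CS falls by 630.75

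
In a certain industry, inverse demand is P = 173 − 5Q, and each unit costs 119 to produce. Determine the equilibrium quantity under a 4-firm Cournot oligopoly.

With 4 symmetric Cournot firms, each firm's FOC gives 173 − 25q = 119, so q = 2.16, Q = 4·2.16 = 8.64, and P = 129.8.

Q = 8.64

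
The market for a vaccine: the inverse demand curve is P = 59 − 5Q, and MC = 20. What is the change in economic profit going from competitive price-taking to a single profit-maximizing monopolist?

Under competition P = MC = 20, so Q = (59 − 20)/5 = 7.8.
Profit = (20 − 20)·7.8 = 0.
Monopoly sets MR = MC: 59 − 10Q = 20 ⇒ Q = 3.9, P = 59 − 5·3.9 = 39.5.
Profit = (39.5 − 20)·3.9 = 76.05.
Change in economic profit: 76.05 − 0 = 76.05.

Economic profit rises by 76.05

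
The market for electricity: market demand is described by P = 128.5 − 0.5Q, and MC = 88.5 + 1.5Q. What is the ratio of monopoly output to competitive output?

Monopoly sets MR = MC: 128.5 − Q = 88.5 + 1.5Q ⇒ Q = 16, P = 128.5 − 0.5·16 = 120.5.
Competitive equilibrium sets price equal to marginal cost: 128.5 − 0.5Q = 88.5 + 1.5Q, so Q = 20 and P = 118.5.
Ratio Q_m/Q_c = 16/20 = 0.8.

Q_m/Q_c = 0.8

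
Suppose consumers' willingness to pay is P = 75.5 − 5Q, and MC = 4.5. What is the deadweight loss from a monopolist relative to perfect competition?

DWL = 126.025

Perfect competition: P = MC = 4.5, so 75.5 − 5Q = 4.5 and Q = 14.2.
Monopoly sets MR = MC: 75.5 − 10Q = 4.5 ⇒ Q = 7.1, P = 75.5 − 5·7.1 = 40.
DWL is the triangle between Q = 7.1 and Q = 14.2: ½·(14.2 − 7.1)·(40 − 4.5) = 126.025.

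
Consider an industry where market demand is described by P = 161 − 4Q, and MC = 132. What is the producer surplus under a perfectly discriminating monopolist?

With perfect price discrimination, output is the efficient level Q = 7.25 (where demand meets MC), but every buyer pays their willingness to pay: CS = 0 and PS = total surplus.
PS = ½·(161 − 132)·7.25 = 105.125.

PS = 105.125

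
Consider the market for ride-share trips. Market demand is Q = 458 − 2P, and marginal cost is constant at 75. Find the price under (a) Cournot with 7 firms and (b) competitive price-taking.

Inverting demand: P = 229 − 0.5Q.
With 7 symmetric Cournot firms, each firm's FOC gives 229 − 4q = 75, so q = 38.5, Q = 7·38.5 = 269.5, and P = 94.25.
Perfect competition: P = MC = 75, so 229 − 0.5Q = 75 and Q = 308.

Cournot: P = 94.25; Competition: P = 75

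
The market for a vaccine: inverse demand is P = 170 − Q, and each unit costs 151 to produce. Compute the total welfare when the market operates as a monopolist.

Monopoly sets MR = MC: 170 − 2Q = 151 ⇒ Q = 9.5, P = 170 − 9.5 = 160.5.
CS = ½·(170 − 160.5)·9.5 = 45.125; PS = (160.5 − 151)·9.5 = 90.25; TS = 135.375.

TS = 135.375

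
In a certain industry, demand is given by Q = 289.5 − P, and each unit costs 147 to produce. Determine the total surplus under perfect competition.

Inverting demand: P = 289.5 − Q.
Under competition P = MC = 147, so Q = (289.5 − 147)/1 = 142.5.
CS = ½·(289.5 − 147)·142.5 = 10153.125; PS = (147 − 147)·142.5 = 0; TS = 10153.125.

TS = 10153.125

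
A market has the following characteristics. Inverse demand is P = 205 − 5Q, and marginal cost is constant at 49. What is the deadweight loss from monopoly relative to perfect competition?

Perfect competition: P = MC = 49, so 205 − 5Q = 49 and Q = 31.2.
The monopolist equates marginal revenue to marginal cost: 205 − 10Q = 49, so Q = 15.6. From demand, P = 127.
DWL is the triangle between Q = 15.6 and Q = 31.2: ½·(31.2 − 15.6)·(127 − 49) = 608.4.

DWL = 608.4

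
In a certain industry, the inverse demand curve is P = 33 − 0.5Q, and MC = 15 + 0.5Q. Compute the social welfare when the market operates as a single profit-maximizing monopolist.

Monopoly sets MR = MC: 33 − Q = 15 + 0.5Q ⇒ Q = 12, P = 33 − 0.5·12 = 27.
CS = ½·(33 − 27)·12 = 36; PS = (27·12 − 15·12 − ½·0.5·12²) = 108; TS = 144.

TS = 144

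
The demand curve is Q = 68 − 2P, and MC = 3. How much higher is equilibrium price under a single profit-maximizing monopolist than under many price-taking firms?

Equilibrium price rises by 15.5

Inverting demand: P = 34 − 0.5Q.
Competitive firms price at marginal cost: P = 3, giving Q = 62.
Monopoly sets MR = MC: 34 − Q = 3 ⇒ Q = 31, P = 34 − 0.5·31 = 18.5.
Change in equilibrium price: 18.5 − 3 = 15.5.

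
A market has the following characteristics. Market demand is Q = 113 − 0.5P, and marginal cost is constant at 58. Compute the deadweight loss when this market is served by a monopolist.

Inverting demand: P = 226 − 2Q.
Perfect competition: P = MC = 58, so 226 − 2Q = 58 and Q = 84.
Monopoly sets MR = MC: 226 − 4Q = 58 ⇒ Q = 42, P = 226 − 2·42 = 142.
DWL is the triangle between Q = 42 and Q = 84: ½·(84 − 42)·(142 − 58) = 1764.

DWL = 1764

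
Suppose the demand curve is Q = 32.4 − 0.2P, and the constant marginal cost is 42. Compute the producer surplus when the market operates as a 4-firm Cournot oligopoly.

PS = 460.8

Inverting demand: P = 162 − 5Q.
In a 4-firm Cournot equilibrium, symmetry and the first-order condition give q = (162 − 42)/(25) = 4.8. So Q = 19.2 and P = 66.
PS = (66 − 42)·19.2 = 460.8.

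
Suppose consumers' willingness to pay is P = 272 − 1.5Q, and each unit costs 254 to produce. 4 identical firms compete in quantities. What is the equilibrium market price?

P = 257.6

In a 4-firm Cournot equilibrium, symmetry and the first-order condition give q = (272 − 254)/(7.5) = 2.4. So Q = 9.6 and P = 257.6.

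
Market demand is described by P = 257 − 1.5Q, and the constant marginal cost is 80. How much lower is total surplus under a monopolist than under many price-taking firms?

Perfect competition: P = MC = 80, so 257 − 1.5Q = 80 and Q = 118.
CS = ½·(257 − 80)·118 = 10443; PS = (80 − 80)·118 = 0; TS = 10443.
A monopolist chooses Q where MR = MC. MR = 257 − 3Q; setting this equal to 80 gives Q = 59 and P = 168.5.
CS = ½·(257 − 168.5)·59 = 2610.75; PS = (168.5 − 80)·59 = 5221.5; TS = 7832.25.
Change in total surplus: 7832.25 − 10443 = −2610.75.

Total surplus falls by 2610.75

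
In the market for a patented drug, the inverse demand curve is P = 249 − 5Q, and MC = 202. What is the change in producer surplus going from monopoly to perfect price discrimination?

PS rises by 110.45

The monopolist equates marginal revenue to marginal cost: 249 − 10Q = 202, so Q = 4.7. From demand, P = 225.5.
PS = (225.5 − 202)·4.7 = 110.45.
A perfectly discriminating monopolist sells every unit with P(Q) ≥ MC(Q), so output equals the competitive quantity Q = 9.4. Each buyer pays their reservation price, so CS = 0 and the firm captures all surplus.
PS = ½·(249 − 202)·9.4 = 220.9.
Change in producer surplus: 220.9 − 110.45 = 110.45.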